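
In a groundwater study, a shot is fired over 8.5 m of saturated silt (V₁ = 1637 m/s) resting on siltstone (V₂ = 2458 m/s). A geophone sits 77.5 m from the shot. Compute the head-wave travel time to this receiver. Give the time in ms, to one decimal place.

θ_c = arcsin(V₁/V₂) = arcsin(1637/2458) = 41.76°, cos θ_c = 0.7460.
Intercept time tᵢ = 2h cos θ_c / V₁ = 2·8.5·0.7460/1637 = 0.00775 s.
t = x/V₂ + tᵢ = 77.5/2458 + 0.00775 = 0.03928 s.

39.3 ms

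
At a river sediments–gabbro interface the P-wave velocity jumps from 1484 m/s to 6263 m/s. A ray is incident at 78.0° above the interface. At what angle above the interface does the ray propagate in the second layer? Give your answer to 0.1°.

Convert to the normal: θ₁ = 90° − 78.0° = 12.0°.
sin θ₁/V₁ = sin θ₂/V₂ ⇒ sin θ₂ = 6263·sin 12.0°/1484 = 6263·0.2079/1484 = 0.8775.
θ₂ = arcsin 0.8775 = 61.34° from the normal.
From the interface: 90° − 61.34° = 28.66°.

28.7°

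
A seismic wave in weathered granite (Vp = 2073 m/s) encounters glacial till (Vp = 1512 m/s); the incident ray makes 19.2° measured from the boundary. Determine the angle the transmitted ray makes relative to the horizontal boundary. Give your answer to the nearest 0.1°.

Angle from the normal: 90° − 19.2° = 70.8°.
sin θ₁/V₁ = sin θ₂/V₂ ⇒ sin θ₂ = 1512·sin 70.8°/2073 = 1512·0.9444/2073 = 0.6888.
θ₂ = arcsin 0.6888 = 43.54° from the normal.
From the interface: 90° − 43.54° = 46.46°.

46.5°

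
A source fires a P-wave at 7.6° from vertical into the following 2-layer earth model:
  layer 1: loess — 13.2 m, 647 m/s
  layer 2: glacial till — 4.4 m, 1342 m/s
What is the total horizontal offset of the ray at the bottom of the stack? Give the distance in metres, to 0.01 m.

3.02 m

Apply Snell's law at each interface; in layer i the horizontal offset is hᵢ·tan θᵢ.
Layer 1: θ = 7.60°; offset = 13.2·tan 7.60° = 1.7613 m.
Layer 2: sin θ = 1342·sin 7.6°/647 = 0.2743, θ = 15.92°; offset = 4.4·tan 15.92° = 1.2552 m.
Σ offsets = 3.0164 m.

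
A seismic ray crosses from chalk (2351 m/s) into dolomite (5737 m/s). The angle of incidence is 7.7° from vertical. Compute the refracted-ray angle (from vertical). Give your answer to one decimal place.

sin θ₁/V₁ = sin θ₂/V₂ ⇒ sin θ₂ = 5737·sin 7.7°/2351 = 5737·0.1340/2351 = 0.3270.
θ₂ = sin⁻¹(0.3270) = 19.08° (from vertical).

19.1°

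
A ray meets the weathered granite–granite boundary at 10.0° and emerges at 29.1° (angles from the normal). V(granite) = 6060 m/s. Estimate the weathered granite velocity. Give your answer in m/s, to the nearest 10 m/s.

sin 10.0° = 0.1736; sin 29.1° = 0.4863.
V₁ = V₂·(sin θ₁/sin θ₂) = 6060·(0.1736/0.4863) = 2163.75 m/s.

2160 m/s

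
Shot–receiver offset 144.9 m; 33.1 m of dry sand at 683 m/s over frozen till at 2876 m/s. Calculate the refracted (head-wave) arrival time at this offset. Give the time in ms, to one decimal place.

144.5 ms

t = x/V₂ + 2h·√(V₂²−V₁²)/(V₁V₂).
√(V₂²−V₁²) = √(2876²−683²) = 2793.7 m/s; delay term = 2·33.1·2793.7/(683·2876) = 0.09415 s.
t = 144.9/2876 + 0.09415 = 0.14453 s.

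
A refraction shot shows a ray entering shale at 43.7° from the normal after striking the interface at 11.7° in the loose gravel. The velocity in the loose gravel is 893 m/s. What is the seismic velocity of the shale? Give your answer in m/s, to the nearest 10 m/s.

3040 m/s

Snell's law: sin 11.7°/V₁ = sin 43.7°/V₂.
V₂ = V₁·sin 43.7°/sin 11.7° = 893 × 3.4069 = 3042.39 m/s.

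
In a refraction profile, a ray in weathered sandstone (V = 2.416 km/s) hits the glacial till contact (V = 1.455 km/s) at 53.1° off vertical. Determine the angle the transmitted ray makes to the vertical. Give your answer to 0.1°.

28.8°

Snell's law: sin θ₂ = (V₂/V₁)·sin θ₁ = (1.455/2.416)·sin 53.1° = 0.4816.
θ₂ = sin⁻¹(0.4816) = 28.79° (from vertical).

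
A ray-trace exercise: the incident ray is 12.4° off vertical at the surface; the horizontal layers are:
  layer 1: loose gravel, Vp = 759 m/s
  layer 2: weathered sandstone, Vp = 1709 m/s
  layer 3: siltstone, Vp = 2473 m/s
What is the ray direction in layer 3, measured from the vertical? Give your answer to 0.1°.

44.4°

Snell's law across each interface conserves sin θ / V, so sin θ_3 = V_3·sin θ₁/V₁.
sin θ_3 = 2473 × sin 12.4° / 759 = 0.6997.
θ_3 = 44.40° from the vertical.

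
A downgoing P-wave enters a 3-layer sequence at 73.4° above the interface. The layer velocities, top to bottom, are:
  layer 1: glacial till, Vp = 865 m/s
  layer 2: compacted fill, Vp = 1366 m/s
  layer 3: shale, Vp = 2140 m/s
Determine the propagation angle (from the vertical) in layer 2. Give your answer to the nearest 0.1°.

From the normal: θ₁ = 90° − 73.4° = 16.6°.
Ray parameter p = sin 16.6° / 865 = 3.3028e-04 s/m.
sin θ_2 = p·V_2 = 3.3028e-04 × 1366 = 0.4512.
θ_2 = arcsin 0.4512 = 26.82°.

26.8°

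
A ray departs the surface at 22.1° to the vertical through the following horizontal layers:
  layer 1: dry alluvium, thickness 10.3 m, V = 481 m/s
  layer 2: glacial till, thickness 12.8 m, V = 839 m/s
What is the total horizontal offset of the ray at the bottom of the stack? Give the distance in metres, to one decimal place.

Ray parameter p = sin 22.1° / 481 m/s = 7.8217e-04 s/m.
Layer 1: θ = 22.10°; offset = 10.3·tan 22.10° = 4.182 m.
Layer 2: sin θ = p·839 = 0.6562 → θ = 41.01°; offset = 12.8·tan 41.01° = 11.132 m.
Σ offsets = 15.315 m.

15.3 m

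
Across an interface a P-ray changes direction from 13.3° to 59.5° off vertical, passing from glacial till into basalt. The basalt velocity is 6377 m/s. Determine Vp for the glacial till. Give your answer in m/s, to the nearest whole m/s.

Snell's law: sin 13.3°/V₁ = sin 59.5°/V₂.
V₁ = V₂·sin 13.3°/sin 59.5° = 6377 × 0.2670 = 1702.62 m/s.

1703 m/s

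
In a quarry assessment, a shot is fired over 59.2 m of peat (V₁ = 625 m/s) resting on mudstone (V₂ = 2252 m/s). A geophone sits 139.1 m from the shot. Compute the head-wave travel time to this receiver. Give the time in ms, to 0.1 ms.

t = x/V₂ + 2h·√(V₂²−V₁²)/(V₁V₂).
√(V₂²−V₁²) = √(2252²−625²) = 2163.5 m/s; delay term = 2·59.2·2163.5/(625·2252) = 0.18200 s.
t = 139.1/2252 + 0.18200 = 0.24377 s.

243.8 ms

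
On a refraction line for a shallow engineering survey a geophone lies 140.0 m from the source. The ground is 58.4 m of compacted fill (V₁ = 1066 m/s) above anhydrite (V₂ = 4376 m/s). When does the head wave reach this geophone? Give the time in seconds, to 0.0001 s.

θ_c = arcsin(V₁/V₂) = arcsin(1066/4376) = 14.10°, cos θ_c = 0.9699.
Intercept time tᵢ = 2h cos θ_c / V₁ = 2·58.4·0.9699/1066 = 0.10627 s.
t = x/V₂ + tᵢ = 140.0/4376 + 0.10627 = 0.13826 s.

0.1383 s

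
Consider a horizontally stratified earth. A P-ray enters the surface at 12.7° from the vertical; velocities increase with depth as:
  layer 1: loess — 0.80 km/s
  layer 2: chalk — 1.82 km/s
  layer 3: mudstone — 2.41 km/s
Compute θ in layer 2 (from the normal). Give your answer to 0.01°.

30.01°

Ray parameter p = sin 12.7° / 0.80 = 2.7481e-01 s/km.
sin θ_2 = p·V_2 = 2.7481e-01 × 1.82 = 0.5002.
θ_2 = 30.01° from the vertical.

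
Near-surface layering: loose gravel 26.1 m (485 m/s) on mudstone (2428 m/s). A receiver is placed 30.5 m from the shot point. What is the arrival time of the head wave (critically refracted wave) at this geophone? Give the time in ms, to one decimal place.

118.0 ms

θ_c = arcsin(V₁/V₂) = arcsin(485/2428) = 11.52°, cos θ_c = 0.9798.
Intercept time tᵢ = 2h cos θ_c / V₁ = 2·26.1·0.9798/485 = 0.10546 s.
t = x/V₂ + tᵢ = 30.5/2428 + 0.10546 = 0.11802 s.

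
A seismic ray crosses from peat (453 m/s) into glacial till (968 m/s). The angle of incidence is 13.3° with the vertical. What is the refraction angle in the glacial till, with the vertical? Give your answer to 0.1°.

Snell's law: sin θ₂ = (V₂/V₁)·sin θ₁ = (968/453)·sin 13.3° = 0.4916.
θ₂ = sin⁻¹(0.4916) = 29.44° (from vertical).

29.4°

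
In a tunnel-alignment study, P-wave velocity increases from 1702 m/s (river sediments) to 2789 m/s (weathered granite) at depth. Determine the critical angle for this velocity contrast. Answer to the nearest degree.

Critical incidence: sin θ_c = V₁/V₂ = 1702/2789 = 0.6103.
θ_c = arcsin 0.6103 = 37.61°.

38°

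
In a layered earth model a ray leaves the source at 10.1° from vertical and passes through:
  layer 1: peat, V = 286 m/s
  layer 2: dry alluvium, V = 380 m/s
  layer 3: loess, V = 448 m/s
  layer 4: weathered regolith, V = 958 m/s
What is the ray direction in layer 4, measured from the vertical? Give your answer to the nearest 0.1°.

36.0°

Snell's law across each interface conserves sin θ / V, so sin θ_4 = V_4·sin θ₁/V₁.
sin θ_4 = 958 × sin 10.1° / 286 = 0.5874.
θ_4 = arcsin 0.5874 = 35.97°.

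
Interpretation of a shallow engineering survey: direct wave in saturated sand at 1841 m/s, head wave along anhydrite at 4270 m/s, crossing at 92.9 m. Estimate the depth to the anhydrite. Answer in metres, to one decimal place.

29.3 m

h = (x_cross/2)·√((V₂−V₁)/(V₂+V₁)).
(V₂−V₁)/(V₂+V₁) = (4270−1841)/(4270+1841) = 0.3975; √ = 0.6305.
h = (92.9/2)·0.6305 = 29.28 m.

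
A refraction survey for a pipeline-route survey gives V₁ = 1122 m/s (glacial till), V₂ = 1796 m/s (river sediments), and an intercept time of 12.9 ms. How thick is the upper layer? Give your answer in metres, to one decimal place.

h = tᵢ·V₁·V₂ / (2·√(V₂²−V₁²)).
√(V₂²−V₁²) = √(1796² − 1122²) = 1402.4 m/s.
h = 0.0129 s × 1122 × 1796 / (2 × 1402.4) = 9.27 m.

9.3 m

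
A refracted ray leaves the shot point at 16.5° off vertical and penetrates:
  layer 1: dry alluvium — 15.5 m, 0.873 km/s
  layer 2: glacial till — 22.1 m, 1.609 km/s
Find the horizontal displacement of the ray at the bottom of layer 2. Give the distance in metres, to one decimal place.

18.2 m

p = sin θ₁/V₁ = sin 16.5°/0.873 = 3.2533e-01 s/km is conserved through the stack.
Layer 1: θ = 16.50°; offset = 15.5·tan 16.50° = 4.591 m.
Layer 2: sin θ = p·1.609 = 0.5235 → θ = 31.56°; offset = 22.1·tan 31.56° = 13.577 m.
Σ offsets = 18.169 m.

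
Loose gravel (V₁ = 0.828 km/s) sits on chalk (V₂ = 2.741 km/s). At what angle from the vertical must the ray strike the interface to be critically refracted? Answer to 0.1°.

Critical incidence: sin θ_c = V₁/V₂ = 0.828/2.741 = 0.3021.
θ_c = arcsin 0.3021 = 17.58°.

17.6°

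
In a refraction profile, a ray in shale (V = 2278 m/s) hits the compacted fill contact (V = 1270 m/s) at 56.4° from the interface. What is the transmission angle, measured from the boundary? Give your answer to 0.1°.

72.0°

Angle from the normal: 90° − 56.4° = 33.6°.
sin θ₁/V₁ = sin θ₂/V₂ ⇒ sin θ₂ = 1270·sin 33.6°/2278 = 1270·0.5534/2278 = 0.3085.
θ₂ = arcsin 0.3085 = 17.97° from the normal.
From the interface: 90° − 17.97° = 72.03°.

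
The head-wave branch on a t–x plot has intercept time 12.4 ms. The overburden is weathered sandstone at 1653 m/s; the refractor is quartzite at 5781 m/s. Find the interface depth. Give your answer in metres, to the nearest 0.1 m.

10.7 m

θ_c = arcsin(1653/5781) = 16.61°; cos θ_c = 0.9582.
tᵢ = 2h cos θ_c/V₁ ⇒ h = tᵢ·V₁/(2 cos θ_c) = 0.0124·1653/(2·0.9582) = 10.70 m.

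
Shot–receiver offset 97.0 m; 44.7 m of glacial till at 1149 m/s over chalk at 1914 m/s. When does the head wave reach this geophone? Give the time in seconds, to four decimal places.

0.1129 s

θ_c = arcsin(V₁/V₂) = arcsin(1149/1914) = 36.89°, cos θ_c = 0.7998.
Intercept time tᵢ = 2h cos θ_c / V₁ = 2·44.7·0.7998/1149 = 0.06223 s.
t = x/V₂ + tᵢ = 97.0/1914 + 0.06223 = 0.11291 s.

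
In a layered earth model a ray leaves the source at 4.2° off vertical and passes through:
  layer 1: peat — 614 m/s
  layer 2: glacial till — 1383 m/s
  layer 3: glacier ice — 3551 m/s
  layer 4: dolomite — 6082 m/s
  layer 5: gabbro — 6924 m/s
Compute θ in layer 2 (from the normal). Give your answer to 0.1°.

Ray parameter p = sin 4.2° / 614 = 1.1928e-04 s/m.
sin θ_2 = p·V_2 = 1.1928e-04 × 1383 = 0.1650.
θ_2 = 9.50° from the vertical.

9.5°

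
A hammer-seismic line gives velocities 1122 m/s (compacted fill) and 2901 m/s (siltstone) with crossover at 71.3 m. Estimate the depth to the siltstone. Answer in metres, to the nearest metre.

x_cross = 2h·√((V₂+V₁)/(V₂−V₁)) → h = x_cross / (2·√((V₂+V₁)/(V₂−V₁))).
√((V₂+V₁)/(V₂−V₁)) = √((2901+1122)/(2901−1122)) = 1.5038.
h = 71.3 / (2·1.5038) = 23.71 m.

24 m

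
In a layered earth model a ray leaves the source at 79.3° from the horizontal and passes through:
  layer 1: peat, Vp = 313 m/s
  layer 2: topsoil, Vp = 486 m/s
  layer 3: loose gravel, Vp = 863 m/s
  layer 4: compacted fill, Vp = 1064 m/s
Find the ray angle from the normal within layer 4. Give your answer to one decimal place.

From the normal: θ₁ = 90° − 79.3° = 10.7°.
Ray parameter p = sin 10.7° / 313 = 5.9318e-04 s/m.
sin θ_4 = p·V_4 = 5.9318e-04 × 1064 = 0.6311.
θ_4 = arcsin 0.6311 = 39.13°.

39.1°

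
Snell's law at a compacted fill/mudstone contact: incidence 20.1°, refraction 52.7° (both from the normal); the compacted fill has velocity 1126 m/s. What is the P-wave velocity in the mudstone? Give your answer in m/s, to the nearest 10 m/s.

sin 20.1° = 0.3437; sin 52.7° = 0.7955.
V₂ = V₁·(sin θ₂/sin θ₁) = 1126·(0.7955/0.3437) = 2606.37 m/s.

2610 m/s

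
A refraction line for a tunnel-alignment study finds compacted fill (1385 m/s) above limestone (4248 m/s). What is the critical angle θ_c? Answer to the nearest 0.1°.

Critical incidence: sin θ_c = V₁/V₂ = 1385/4248 = 0.3260.
θ_c = arcsin 0.3260 = 19.03°.

19.0°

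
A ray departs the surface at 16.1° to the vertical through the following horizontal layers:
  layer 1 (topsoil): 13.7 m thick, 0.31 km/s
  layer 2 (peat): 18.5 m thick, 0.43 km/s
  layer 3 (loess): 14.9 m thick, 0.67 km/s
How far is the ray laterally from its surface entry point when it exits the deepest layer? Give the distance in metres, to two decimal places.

22.82 m

Apply Snell's law at each interface; in layer i the horizontal offset is hᵢ·tan θᵢ.
Layer 1: θ = 16.10°; offset = 13.7·tan 16.10° = 3.9543 m.
Layer 2: sin θ = 0.43·sin 16.1°/0.31 = 0.3847, θ = 22.62°; offset = 18.5·tan 22.62° = 7.7094 m.
Layer 3: sin θ = 0.67·sin 16.1°/0.31 = 0.5994, θ = 36.82°; offset = 14.9·tan 36.82° = 11.1563 m.
Total horizontal offset = 22.8201 m.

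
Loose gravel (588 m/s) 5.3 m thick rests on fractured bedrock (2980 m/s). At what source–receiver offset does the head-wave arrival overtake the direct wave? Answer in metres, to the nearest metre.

x_cross = 2h·√((V₂+V₁)/(V₂−V₁)).
(V₂+V₁)/(V₂−V₁) = (2980+588)/(2980−588) = 1.4916; √ = 1.2213.
x_cross = 2·5.3·1.2213 = 12.95 m.

13 m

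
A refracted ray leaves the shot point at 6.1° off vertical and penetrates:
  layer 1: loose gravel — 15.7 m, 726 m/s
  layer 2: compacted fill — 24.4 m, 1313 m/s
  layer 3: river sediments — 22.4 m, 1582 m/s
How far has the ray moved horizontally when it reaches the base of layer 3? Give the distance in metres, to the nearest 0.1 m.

11.8 m

p = sin θ₁/V₁ = sin 6.1°/726 = 1.4637e-04 s/m is conserved through the stack.
Layer 1: θ = 6.10°; offset = 15.7·tan 6.10° = 1.678 m.
Layer 2: sin θ = p·1313 = 0.1922 → θ = 11.08°; offset = 24.4·tan 11.08° = 4.778 m.
Layer 3: sin θ = p·1582 = 0.2316 → θ = 13.39°; offset = 22.4·tan 13.39° = 5.332 m.
Summing the layer offsets gives 11.788 m.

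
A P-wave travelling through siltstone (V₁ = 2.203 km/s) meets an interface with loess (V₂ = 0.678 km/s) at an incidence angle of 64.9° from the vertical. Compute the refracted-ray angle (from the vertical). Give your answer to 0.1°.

16.2°

Snell's law: sin θ₂ = (V₂/V₁)·sin θ₁ = (0.678/2.203)·sin 64.9° = 0.2787.
θ₂ = sin⁻¹(0.2787) = 16.18° (from vertical).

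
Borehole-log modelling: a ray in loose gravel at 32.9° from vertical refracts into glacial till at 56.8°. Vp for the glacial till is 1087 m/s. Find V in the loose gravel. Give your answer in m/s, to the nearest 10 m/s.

710 m/s

sin 32.9° = 0.5432; sin 56.8° = 0.8368.
V₁ = V₂·(sin θ₁/sin θ₂) = 1087·(0.5432/0.8368) = 705.61 m/s.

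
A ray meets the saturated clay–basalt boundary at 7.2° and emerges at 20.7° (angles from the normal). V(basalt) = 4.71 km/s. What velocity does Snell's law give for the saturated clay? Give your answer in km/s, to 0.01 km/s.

Snell's law: sin 7.2°/V₁ = sin 20.7°/V₂.
V₁ = V₂·sin 7.2°/sin 20.7° = 4.71 × 0.3546 = 1.67 km/s.

1.67 km/s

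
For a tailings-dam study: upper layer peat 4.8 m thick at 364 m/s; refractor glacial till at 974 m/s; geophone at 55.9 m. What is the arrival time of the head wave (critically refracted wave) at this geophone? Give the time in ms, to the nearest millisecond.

t = x/V₂ + 2h·√(V₂²−V₁²)/(V₁V₂).
√(V₂²−V₁²) = √(974²−364²) = 903.4 m/s; delay term = 2·4.8·903.4/(364·974) = 0.02446 s.
t = 55.9/974 + 0.02446 = 0.08185 s.

82 ms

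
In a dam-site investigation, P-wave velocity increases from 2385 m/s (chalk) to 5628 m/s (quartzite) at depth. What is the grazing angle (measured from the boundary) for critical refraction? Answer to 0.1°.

At critical incidence the refracted ray runs along the interface (θ₂ = 90°), so sin θ_c = V₁/V₂.
θ_c = arcsin(2385/5628) = arcsin 0.4238 = 25.07°.
Measured from the interface: 90° − 25.07° = 64.93°.

64.9°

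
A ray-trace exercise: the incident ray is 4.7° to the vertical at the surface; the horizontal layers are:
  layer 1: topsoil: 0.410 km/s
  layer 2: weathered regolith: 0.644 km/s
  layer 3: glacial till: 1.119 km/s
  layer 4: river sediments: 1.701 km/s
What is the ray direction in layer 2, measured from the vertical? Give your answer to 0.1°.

Snell's law across each interface conserves sin θ / V, so sin θ_2 = V_2·sin θ₁/V₁.
sin θ_2 = 0.644 × sin 4.7° / 0.410 = 0.1287.
θ_2 = arcsin 0.1287 = 7.39°.

7.4°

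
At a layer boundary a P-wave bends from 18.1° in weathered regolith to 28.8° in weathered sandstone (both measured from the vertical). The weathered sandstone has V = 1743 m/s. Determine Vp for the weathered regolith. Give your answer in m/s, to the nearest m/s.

1124 m/s

sin 18.1° = 0.3107; sin 28.8° = 0.4818.
V₁ = V₂·(sin θ₁/sin θ₂) = 1743·(0.3107/0.4818) = 1124.04 m/s.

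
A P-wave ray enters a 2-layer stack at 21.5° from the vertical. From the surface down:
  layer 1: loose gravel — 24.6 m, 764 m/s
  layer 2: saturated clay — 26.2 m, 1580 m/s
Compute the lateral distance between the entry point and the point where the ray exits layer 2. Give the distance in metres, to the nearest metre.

40 m

p = sin θ₁/V₁ = sin 21.5°/764 = 4.7971e-04 s/m is conserved through the stack.
Layer 1: θ = 21.50°; offset = 24.6·tan 21.50° = 9.690 m.
Layer 2: sin θ = p·1580 = 0.7579 → θ = 49.28°; offset = 26.2·tan 49.28° = 30.443 m.
Summing the layer offsets gives 40.133 m.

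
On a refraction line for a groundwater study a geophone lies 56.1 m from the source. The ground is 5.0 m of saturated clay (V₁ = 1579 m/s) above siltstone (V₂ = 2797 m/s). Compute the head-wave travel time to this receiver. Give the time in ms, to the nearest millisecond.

25 ms

θ_c = arcsin(V₁/V₂) = arcsin(1579/2797) = 34.37°, cos θ_c = 0.8254.
Intercept time tᵢ = 2h cos θ_c / V₁ = 2·5.0·0.8254/1579 = 0.00523 s.
t = x/V₂ + tᵢ = 56.1/2797 + 0.00523 = 0.02528 s.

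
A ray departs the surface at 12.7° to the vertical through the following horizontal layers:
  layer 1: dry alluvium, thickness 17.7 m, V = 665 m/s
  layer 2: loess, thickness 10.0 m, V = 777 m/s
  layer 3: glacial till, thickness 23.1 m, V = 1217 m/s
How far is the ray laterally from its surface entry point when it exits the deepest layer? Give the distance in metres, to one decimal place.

16.8 m

Ray parameter p = sin 12.7° / 665 m/s = 3.3060e-04 s/m.
Layer 1: θ = 12.70°; offset = 17.7·tan 12.70° = 3.989 m.
Layer 2: sin θ = p·777 = 0.2569 → θ = 14.88°; offset = 10.0·tan 14.88° = 2.658 m.
Layer 3: sin θ = p·1217 = 0.4023 → θ = 23.72°; offset = 23.1·tan 23.72° = 10.152 m.
Total horizontal offset = 16.799 m.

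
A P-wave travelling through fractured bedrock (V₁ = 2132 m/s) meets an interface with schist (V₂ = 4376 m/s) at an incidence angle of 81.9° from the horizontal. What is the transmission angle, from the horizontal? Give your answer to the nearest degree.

73°

Convert to the normal: θ₁ = 90° − 81.9° = 8.1°.
Snell's law: sin θ₂ = (V₂/V₁)·sin θ₁ = (4376/2132)·sin 8.1° = 0.2892.
θ₂ = arcsin 0.2892 = 16.81° from the normal.
From the interface: 90° − 16.81° = 73.19°.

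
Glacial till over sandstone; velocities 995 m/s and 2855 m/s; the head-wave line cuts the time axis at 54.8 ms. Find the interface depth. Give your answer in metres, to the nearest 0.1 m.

θ_c = arcsin(995/2855) = 20.40°; cos θ_c = 0.9373.
tᵢ = 2h cos θ_c/V₁ ⇒ h = tᵢ·V₁/(2 cos θ_c) = 0.0548·995/(2·0.9373) = 29.09 m.

29.1 m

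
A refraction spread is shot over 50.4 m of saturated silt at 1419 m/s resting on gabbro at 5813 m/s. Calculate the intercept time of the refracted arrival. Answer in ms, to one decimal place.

θ_c = arcsin(V₁/V₂) = arcsin(1419/5813) = 14.13°; cos θ_c = 0.9697.
tᵢ = 2h·cos θ_c / V₁ = 2·50.4·0.9697 / 1419 = 0.06889 s.

68.9 ms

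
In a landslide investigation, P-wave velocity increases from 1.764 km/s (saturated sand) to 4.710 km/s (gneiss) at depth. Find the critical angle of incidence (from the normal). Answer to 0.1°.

22.0°

Critical incidence: sin θ_c = V₁/V₂ = 1.764/4.710 = 0.3745.
θ_c = arcsin 0.3745 = 21.99°.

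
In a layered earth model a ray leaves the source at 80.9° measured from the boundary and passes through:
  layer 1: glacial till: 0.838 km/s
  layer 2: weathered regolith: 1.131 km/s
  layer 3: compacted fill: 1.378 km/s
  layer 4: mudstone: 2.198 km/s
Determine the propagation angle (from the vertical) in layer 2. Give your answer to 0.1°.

From the normal: θ₁ = 90° − 80.9° = 9.1°.
Snell's law across each interface conserves sin θ / V, so sin θ_2 = V_2·sin θ₁/V₁.
sin θ_2 = 1.131 × sin 9.1° / 0.838 = 0.2135.
θ_2 = 12.33° from the vertical.

12.3°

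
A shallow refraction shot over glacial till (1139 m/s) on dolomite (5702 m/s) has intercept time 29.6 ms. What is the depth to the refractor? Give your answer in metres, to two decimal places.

h = tᵢ·V₁·V₂ / (2·√(V₂²−V₁²)).
√(V₂²−V₁²) = √(5702² − 1139²) = 5587.1 m/s.
h = 0.0296 s × 1139 × 5702 / (2 × 5587.1) = 17.20 m.

17.20 m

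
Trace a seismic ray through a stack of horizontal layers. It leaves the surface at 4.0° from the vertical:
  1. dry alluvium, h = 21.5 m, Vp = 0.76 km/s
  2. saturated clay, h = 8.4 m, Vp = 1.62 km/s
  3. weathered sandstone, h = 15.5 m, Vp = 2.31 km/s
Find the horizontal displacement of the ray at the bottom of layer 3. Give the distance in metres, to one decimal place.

Apply Snell's law at each interface; in layer i the horizontal offset is hᵢ·tan θᵢ.
Layer 1: θ = 4.00°; offset = 21.5·tan 4.00° = 1.503 m.
Layer 2: sin θ = 1.62·sin 4.0°/0.76 = 0.1487, θ = 8.55°; offset = 8.4·tan 8.55° = 1.263 m.
Layer 3: sin θ = 2.31·sin 4.0°/0.76 = 0.2120, θ = 12.24°; offset = 15.5·tan 12.24° = 3.363 m.
Summing the layer offsets gives 6.129 m.

6.1 m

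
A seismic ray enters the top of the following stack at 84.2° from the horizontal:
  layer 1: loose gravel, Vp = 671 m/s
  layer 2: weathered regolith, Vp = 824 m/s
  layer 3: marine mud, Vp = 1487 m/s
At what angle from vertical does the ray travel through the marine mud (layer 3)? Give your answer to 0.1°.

From the normal: θ₁ = 90° − 84.2° = 5.8°.
Ray parameter p = sin 5.8° / 671 = 1.5061e-04 s/m.
sin θ_3 = p·V_3 = 1.5061e-04 × 1487 = 0.2240.
θ_3 = 12.94° from the vertical.

12.9°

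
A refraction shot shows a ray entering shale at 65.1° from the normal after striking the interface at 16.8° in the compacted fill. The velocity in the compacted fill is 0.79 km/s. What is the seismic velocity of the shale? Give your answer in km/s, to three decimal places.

sin 16.8° = 0.2890; sin 65.1° = 0.9070.
V₂ = V₁·(sin θ₂/sin θ₁) = 0.79·(0.9070/0.2890) = 2.479 km/s.

2.479 km/s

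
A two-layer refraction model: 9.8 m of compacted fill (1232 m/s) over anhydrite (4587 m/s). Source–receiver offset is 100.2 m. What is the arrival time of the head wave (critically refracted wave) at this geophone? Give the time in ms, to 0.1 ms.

t = x/V₂ + 2h·√(V₂²−V₁²)/(V₁V₂).
√(V₂²−V₁²) = √(4587²−1232²) = 4418.5 m/s; delay term = 2·9.8·4418.5/(1232·4587) = 0.01532 s.
t = 100.2/4587 + 0.01532 = 0.03717 s.

37.2 ms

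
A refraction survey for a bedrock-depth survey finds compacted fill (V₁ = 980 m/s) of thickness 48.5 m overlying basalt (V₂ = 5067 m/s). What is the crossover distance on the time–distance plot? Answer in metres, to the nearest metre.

θ_c = arcsin(980/5067) = 11.15°, so cos θ_c = 0.9811 and tᵢ = 2h cos θ_c/V₁ = 0.0971 s.
At crossover x/V₁ = x/V₂ + tᵢ ⇒ x = tᵢ/(1/V₁ − 1/V₂) = 0.09711/(1.0204e-03 − 1.9736e-04) = 117.99 m.

118 m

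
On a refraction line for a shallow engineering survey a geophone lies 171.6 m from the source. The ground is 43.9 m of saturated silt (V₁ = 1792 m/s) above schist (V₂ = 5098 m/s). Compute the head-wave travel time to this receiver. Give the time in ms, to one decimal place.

θ_c = arcsin(V₁/V₂) = arcsin(1792/5098) = 20.58°, cos θ_c = 0.9362.
Intercept time tᵢ = 2h cos θ_c / V₁ = 2·43.9·0.9362/1792 = 0.04587 s.
t = x/V₂ + tᵢ = 171.6/5098 + 0.04587 = 0.07953 s.

79.5 ms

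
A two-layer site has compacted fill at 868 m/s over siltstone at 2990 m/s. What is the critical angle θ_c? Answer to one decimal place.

16.9°

Critical incidence: sin θ_c = V₁/V₂ = 868/2990 = 0.2903.
θ_c = arcsin 0.2903 = 16.88°.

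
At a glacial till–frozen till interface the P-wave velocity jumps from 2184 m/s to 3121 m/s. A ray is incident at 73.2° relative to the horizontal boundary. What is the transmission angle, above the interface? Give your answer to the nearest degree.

Convert to the normal: θ₁ = 90° − 73.2° = 16.8°.
sin θ₁/V₁ = sin θ₂/V₂ ⇒ sin θ₂ = 3121·sin 16.8°/2184 = 3121·0.2890/2184 = 0.4130.
θ₂ = sin⁻¹(0.4130) = 24.40° (from vertical).
From the interface: 90° − 24.40° = 65.60°.

66°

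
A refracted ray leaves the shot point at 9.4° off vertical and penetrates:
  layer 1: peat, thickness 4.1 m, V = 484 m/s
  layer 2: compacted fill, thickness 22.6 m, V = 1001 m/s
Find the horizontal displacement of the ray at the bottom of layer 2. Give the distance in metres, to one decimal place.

Apply Snell's law at each interface; in layer i the horizontal offset is hᵢ·tan θᵢ.
Layer 1: θ = 9.40°; offset = 4.1·tan 9.40° = 0.679 m.
Layer 2: sin θ = 1001·sin 9.4°/484 = 0.3378, θ = 19.74°; offset = 22.6·tan 19.74° = 8.111 m.
Σ offsets = 8.789 m.

8.8 m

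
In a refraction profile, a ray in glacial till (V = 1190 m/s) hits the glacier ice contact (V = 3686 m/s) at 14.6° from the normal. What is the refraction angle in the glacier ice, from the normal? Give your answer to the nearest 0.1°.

sin θ₁/V₁ = sin θ₂/V₂ ⇒ sin θ₂ = 3686·sin 14.6°/1190 = 3686·0.2521/1190 = 0.7808.
θ₂ = arcsin 0.7808 = 51.33° from the normal.

51.3°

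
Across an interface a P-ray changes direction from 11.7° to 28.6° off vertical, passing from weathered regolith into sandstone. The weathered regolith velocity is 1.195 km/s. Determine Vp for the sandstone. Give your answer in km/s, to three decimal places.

2.821 km/s

sin 11.7° = 0.2028; sin 28.6° = 0.4787.
V₂ = V₁·(sin θ₂/sin θ₁) = 1.195·(0.4787/0.2028) = 2.821 km/s.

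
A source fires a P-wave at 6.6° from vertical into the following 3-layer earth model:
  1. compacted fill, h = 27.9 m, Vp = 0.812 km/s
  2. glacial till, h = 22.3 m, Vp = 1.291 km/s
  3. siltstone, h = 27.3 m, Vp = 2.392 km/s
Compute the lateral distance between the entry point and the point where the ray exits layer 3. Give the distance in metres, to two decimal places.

17.20 m

Apply Snell's law at each interface; in layer i the horizontal offset is hᵢ·tan θᵢ.
Layer 1: θ = 6.60°; offset = 27.9·tan 6.60° = 3.2281 m.
Layer 2: sin θ = 1.291·sin 6.6°/0.812 = 0.1827, θ = 10.53°; offset = 22.3·tan 10.53° = 4.1449 m.
Layer 3: sin θ = 2.392·sin 6.6°/0.812 = 0.3386, θ = 19.79°; offset = 27.3·tan 19.79° = 9.8235 m.
Summing the layer offsets gives 17.1965 m.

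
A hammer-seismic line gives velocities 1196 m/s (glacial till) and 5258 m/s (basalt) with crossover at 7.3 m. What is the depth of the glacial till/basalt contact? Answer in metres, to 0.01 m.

2.90 m

x_cross = 2h·√((V₂+V₁)/(V₂−V₁)) → h = x_cross / (2·√((V₂+V₁)/(V₂−V₁))).
√((V₂+V₁)/(V₂−V₁)) = √((5258+1196)/(5258−1196)) = 1.2605.
h = 7.3 / (2·1.2605) = 2.90 m.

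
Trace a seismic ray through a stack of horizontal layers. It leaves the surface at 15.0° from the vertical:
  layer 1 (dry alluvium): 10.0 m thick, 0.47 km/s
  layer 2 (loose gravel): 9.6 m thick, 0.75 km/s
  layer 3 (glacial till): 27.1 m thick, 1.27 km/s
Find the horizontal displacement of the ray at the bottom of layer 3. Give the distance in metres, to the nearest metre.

p = sin θ₁/V₁ = sin 15.0°/0.47 = 5.5068e-01 s/km is conserved through the stack.
Layer 1: θ = 15.00°; offset = 10.0·tan 15.00° = 2.679 m.
Layer 2: sin θ = p·0.75 = 0.4130 → θ = 24.39°; offset = 9.6·tan 24.39° = 4.354 m.
Layer 3: sin θ = p·1.27 = 0.6994 → θ = 44.38°; offset = 27.1·tan 44.38° = 26.516 m.
Total horizontal offset = 33.549 m.

34 m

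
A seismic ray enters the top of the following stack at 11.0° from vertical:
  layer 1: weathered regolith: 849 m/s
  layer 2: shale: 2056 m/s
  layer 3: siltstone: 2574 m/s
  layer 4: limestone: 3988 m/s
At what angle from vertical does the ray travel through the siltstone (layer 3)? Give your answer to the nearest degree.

Ray parameter p = sin 11.0° / 849 = 2.2475e-04 s/m.
sin θ_3 = p·V_3 = 2.2475e-04 × 2574 = 0.5785.
θ_3 = arcsin 0.5785 = 35.34°.

35°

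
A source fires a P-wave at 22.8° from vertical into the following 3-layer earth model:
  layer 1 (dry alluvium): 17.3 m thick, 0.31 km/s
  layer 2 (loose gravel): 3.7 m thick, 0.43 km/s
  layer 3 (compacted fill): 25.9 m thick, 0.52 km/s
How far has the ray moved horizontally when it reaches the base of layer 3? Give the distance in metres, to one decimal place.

p = sin θ₁/V₁ = sin 22.8°/0.31 = 1.2501e+00 s/km is conserved through the stack.
Layer 1: θ = 22.80°; offset = 17.3·tan 22.80° = 7.272 m.
Layer 2: sin θ = p·0.43 = 0.5375 → θ = 32.52°; offset = 3.7·tan 32.52° = 2.359 m.
Layer 3: sin θ = p·0.52 = 0.6500 → θ = 40.54°; offset = 25.9·tan 40.54° = 22.155 m.
Σ offsets = 31.786 m.

31.8 m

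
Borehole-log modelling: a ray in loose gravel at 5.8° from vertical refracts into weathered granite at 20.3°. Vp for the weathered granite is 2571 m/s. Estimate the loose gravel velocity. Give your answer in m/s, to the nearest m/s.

749 m/s

Snell's law: sin 5.8°/V₁ = sin 20.3°/V₂.
V₁ = V₂·sin 5.8°/sin 20.3° = 2571 × 0.2913 = 748.89 m/s.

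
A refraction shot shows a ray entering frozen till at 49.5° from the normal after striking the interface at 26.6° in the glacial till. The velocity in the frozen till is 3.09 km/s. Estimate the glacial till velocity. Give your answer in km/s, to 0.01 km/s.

Snell's law: sin 26.6°/V₁ = sin 49.5°/V₂.
V₁ = V₂·sin 26.6°/sin 49.5° = 3.09 × 0.5888 = 1.82 km/s.

1.82 km/s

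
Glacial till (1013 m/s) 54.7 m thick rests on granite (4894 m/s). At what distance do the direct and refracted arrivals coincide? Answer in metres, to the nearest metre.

135 m

x_cross = 2h·√((V₂+V₁)/(V₂−V₁)).
(V₂+V₁)/(V₂−V₁) = (4894+1013)/(4894−1013) = 1.5220; √ = 1.2337.
x_cross = 2·54.7·1.2337 = 134.97 m.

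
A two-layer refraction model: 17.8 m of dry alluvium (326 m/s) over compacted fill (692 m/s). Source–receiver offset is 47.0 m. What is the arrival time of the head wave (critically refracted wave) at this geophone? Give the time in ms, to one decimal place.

164.2 ms

t = x/V₂ + 2h·√(V₂²−V₁²)/(V₁V₂).
√(V₂²−V₁²) = √(692²−326²) = 610.4 m/s; delay term = 2·17.8·610.4/(326·692) = 0.09633 s.
t = 47.0/692 + 0.09633 = 0.16424 s.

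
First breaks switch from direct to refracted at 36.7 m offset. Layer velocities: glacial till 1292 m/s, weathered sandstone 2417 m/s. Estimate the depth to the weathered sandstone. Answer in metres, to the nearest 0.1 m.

10.1 m

h = (x_cross/2)·√((V₂−V₁)/(V₂+V₁)).
(V₂−V₁)/(V₂+V₁) = (2417−1292)/(2417+1292) = 0.3033; √ = 0.5507.
h = (36.7/2)·0.5507 = 10.11 m.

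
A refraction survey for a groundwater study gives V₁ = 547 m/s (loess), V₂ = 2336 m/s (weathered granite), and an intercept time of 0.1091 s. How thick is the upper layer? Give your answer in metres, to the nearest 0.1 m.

30.7 m

h = tᵢ·V₁·V₂ / (2·√(V₂²−V₁²)).
√(V₂²−V₁²) = √(2336² − 547²) = 2271.1 m/s.
h = 0.1091 s × 547 × 2336 / (2 × 2271.1) = 30.69 m.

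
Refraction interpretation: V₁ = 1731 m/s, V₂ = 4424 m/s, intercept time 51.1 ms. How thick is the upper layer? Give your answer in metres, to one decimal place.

θ_c = arcsin(1731/4424) = 23.03°; cos θ_c = 0.9203.
tᵢ = 2h cos θ_c/V₁ ⇒ h = tᵢ·V₁/(2 cos θ_c) = 0.0511·1731/(2·0.9203) = 48.06 m.

48.1 m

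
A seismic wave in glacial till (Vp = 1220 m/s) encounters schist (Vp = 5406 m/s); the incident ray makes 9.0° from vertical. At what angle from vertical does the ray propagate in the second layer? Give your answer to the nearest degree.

sin θ₁/V₁ = sin θ₂/V₂ ⇒ sin θ₂ = 5406·sin 9.0°/1220 = 5406·0.1564/1220 = 0.6932.
θ₂ = sin⁻¹(0.6932) = 43.88° (from vertical).

44°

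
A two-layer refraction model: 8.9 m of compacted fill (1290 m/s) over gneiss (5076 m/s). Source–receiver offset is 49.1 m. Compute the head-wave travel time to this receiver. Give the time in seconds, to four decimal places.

0.0230 s

θ_c = arcsin(V₁/V₂) = arcsin(1290/5076) = 14.72°, cos θ_c = 0.9672.
Intercept time tᵢ = 2h cos θ_c / V₁ = 2·8.9·0.9672/1290 = 0.01335 s.
t = x/V₂ + tᵢ = 49.1/5076 + 0.01335 = 0.02302 s.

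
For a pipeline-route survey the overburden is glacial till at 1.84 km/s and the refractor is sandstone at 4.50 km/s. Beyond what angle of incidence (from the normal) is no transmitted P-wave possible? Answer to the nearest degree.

24°

Critical incidence: sin θ_c = V₁/V₂ = 1.84/4.50 = 0.4089.
θ_c = arcsin 0.4089 = 24.14°.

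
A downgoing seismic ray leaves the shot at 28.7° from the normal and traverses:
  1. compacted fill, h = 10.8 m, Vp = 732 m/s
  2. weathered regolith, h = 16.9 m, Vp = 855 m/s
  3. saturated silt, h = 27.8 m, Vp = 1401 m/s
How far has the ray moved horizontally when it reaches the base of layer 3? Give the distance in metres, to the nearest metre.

82 m

Ray parameter p = sin 28.7° / 732 m/s = 6.5604e-04 s/m.
Layer 1: θ = 28.70°; offset = 10.8·tan 28.70° = 5.913 m.
Layer 2: sin θ = p·855 = 0.5609 → θ = 34.12°; offset = 16.9·tan 34.12° = 11.450 m.
Layer 3: sin θ = p·1401 = 0.9191 → θ = 66.80°; offset = 27.8·tan 66.80° = 64.854 m.
Total horizontal offset = 82.217 m.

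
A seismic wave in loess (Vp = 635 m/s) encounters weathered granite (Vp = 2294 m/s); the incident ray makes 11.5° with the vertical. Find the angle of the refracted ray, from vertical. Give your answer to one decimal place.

sin θ₁/V₁ = sin θ₂/V₂ ⇒ sin θ₂ = 2294·sin 11.5°/635 = 2294·0.1994/635 = 0.7202.
θ₂ = sin⁻¹(0.7202) = 46.07° (from vertical).

46.1°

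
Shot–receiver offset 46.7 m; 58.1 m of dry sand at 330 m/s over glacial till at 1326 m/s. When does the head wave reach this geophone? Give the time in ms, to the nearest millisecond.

t = x/V₂ + 2h·√(V₂²−V₁²)/(V₁V₂).
√(V₂²−V₁²) = √(1326²−330²) = 1284.3 m/s; delay term = 2·58.1·1284.3/(330·1326) = 0.34104 s.
t = 46.7/1326 + 0.34104 = 0.37626 s.

376 ms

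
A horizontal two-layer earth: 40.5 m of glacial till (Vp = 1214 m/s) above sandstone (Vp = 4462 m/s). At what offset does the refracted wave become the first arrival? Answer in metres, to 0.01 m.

107.08 m

x_cross = 2h·√((V₂+V₁)/(V₂−V₁)).
(V₂+V₁)/(V₂−V₁) = (4462+1214)/(4462−1214) = 1.7475; √ = 1.3219.
x_cross = 2·40.5·1.3219 = 107.08 m.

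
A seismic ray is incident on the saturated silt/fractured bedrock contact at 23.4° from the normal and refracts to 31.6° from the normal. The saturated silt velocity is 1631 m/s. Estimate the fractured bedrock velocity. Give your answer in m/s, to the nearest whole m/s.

Snell's law: sin 23.4°/V₁ = sin 31.6°/V₂.
V₂ = V₁·sin 31.6°/sin 23.4° = 1631 × 1.3194 = 2151.90 m/s.

2152 m/s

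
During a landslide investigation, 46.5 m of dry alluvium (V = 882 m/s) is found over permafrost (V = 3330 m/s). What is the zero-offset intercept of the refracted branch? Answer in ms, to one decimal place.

101.7 ms

tᵢ = 2h·√(V₂²−V₁²)/(V₁V₂).
√(V₂²−V₁²) = √(3330²−882²) = 3211.1 m/s.
tᵢ = 2·46.5·3211.1/(882·3330) = 0.10168 s.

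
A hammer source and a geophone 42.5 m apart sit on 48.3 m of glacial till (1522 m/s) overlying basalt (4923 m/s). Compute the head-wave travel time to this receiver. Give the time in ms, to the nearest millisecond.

69 ms

t = x/V₂ + 2h·√(V₂²−V₁²)/(V₁V₂).
√(V₂²−V₁²) = √(4923²−1522²) = 4681.8 m/s; delay term = 2·48.3·4681.8/(1522·4923) = 0.06036 s.
t = 42.5/4923 + 0.06036 = 0.06899 s.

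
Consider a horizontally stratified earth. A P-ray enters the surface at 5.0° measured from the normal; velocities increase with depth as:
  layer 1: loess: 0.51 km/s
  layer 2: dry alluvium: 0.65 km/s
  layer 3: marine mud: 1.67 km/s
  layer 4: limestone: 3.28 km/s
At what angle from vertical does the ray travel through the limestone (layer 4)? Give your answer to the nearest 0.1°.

Ray parameter p = sin 5.0° / 0.51 = 1.7089e-01 s/km.
sin θ_4 = p·V_4 = 1.7089e-01 × 3.28 = 0.5605.
θ_4 = 34.09° from the vertical.

34.1°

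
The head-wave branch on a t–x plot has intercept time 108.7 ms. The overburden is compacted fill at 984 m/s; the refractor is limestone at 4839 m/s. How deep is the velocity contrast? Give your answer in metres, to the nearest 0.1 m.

h = tᵢ·V₁·V₂ / (2·√(V₂²−V₁²)).
√(V₂²−V₁²) = √(4839² − 984²) = 4737.9 m/s.
h = 0.1087 s × 984 × 4839 / (2 × 4737.9) = 54.62 m.

54.6 m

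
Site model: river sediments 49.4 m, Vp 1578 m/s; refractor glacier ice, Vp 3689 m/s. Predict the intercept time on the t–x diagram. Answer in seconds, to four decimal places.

tᵢ = 2h·√(V₂²−V₁²)/(V₁V₂).
√(V₂²−V₁²) = √(3689²−1578²) = 3334.5 m/s.
tᵢ = 2·49.4·3334.5/(1578·3689) = 0.05659 s.

0.0566 s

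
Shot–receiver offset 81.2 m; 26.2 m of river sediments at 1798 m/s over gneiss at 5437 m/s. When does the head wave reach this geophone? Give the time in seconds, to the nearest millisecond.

t = x/V₂ + 2h·√(V₂²−V₁²)/(V₁V₂).
√(V₂²−V₁²) = √(5437²−1798²) = 5131.1 m/s; delay term = 2·26.2·5131.1/(1798·5437) = 0.02750 s.
t = 81.2/5437 + 0.02750 = 0.04244 s.

0.042 s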